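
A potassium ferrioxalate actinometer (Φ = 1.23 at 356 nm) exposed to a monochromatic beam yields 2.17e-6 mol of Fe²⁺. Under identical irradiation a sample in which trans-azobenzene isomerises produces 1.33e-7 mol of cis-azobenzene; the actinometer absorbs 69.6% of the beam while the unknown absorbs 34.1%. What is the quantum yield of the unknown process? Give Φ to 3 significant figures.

Photons absorbed by the actinometer: 2.17e-6 / 1.23 = 1.764e-6 mol.
Incident flux: 1.764e-6 / 0.696 = 2.534e-6 einstein.
Absorbed by unknown: 0.341 × 2.534e-6 = 8.641e-7 mol.
Φ(unknown) = 1.33e-7 / 8.641e-7 = 0.154.

Φ = 0.154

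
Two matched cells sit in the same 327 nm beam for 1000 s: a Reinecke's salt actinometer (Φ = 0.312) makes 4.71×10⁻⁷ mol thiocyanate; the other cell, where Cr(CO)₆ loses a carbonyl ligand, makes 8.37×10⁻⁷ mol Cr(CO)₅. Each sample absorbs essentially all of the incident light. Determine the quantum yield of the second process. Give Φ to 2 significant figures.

Photons absorbed by the actinometer: 4.71×10⁻⁷ / 0.312 = 1.510×10⁻⁶ mol.
Φ(unknown) = 8.37×10⁻⁷ / 1.510×10⁻⁶ = 0.55.

Φ = 0.55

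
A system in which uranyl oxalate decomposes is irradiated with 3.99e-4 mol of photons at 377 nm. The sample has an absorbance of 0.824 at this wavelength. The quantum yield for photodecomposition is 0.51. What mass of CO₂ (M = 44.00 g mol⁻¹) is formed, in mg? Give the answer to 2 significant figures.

7.6 mg

Fraction absorbed: 1 − 10^(−0.824) = 0.8500.
Photons absorbed: 0.8500 × 3.99e-4 = 3.392e-4 mol.
Product: Φ × n_abs = 0.51 × 3.392e-4 = 1.730e-4 mol.
Mass: 1.730e-4 × 44.00 = 0.007612 g = 7.6 mg.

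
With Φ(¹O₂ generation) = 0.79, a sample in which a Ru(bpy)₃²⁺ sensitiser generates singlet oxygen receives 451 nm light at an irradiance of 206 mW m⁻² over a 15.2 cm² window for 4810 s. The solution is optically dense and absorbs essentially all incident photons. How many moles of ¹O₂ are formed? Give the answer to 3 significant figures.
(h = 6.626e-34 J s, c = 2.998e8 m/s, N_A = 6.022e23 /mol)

4.49e-6 mol

Photon energy at 451 nm: hc/λ = (6.626e-34)(2.998e8)/(451e-9) = 4.405e-19 J.
Energy delivered: (206 mW m⁻²)(15.2e-4 m²)(4810 s) = 1.506 J.
Photons incident: 1.506 / 4.405e-19 = 3.419e18, i.e. 3.419e18/6.022e23 = 5.678e-6 mol.
Product: Φ × n_abs = 0.79 × 5.678e-6 = 4.486e-6 mol.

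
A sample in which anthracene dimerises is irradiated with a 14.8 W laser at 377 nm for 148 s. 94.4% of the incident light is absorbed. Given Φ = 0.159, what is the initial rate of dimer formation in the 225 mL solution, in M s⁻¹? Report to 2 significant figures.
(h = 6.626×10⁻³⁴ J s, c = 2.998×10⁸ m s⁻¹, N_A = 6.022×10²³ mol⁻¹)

3.1×10⁻⁵ M s⁻¹

Photon energy at 377 nm: hc/λ = (6.626×10⁻³⁴)(2.998×10⁸)/(377×10⁻⁹) = 5.269×10⁻¹⁹ J.
Energy delivered: (14.8 W)(148 s) = 2190 J.
Photons incident: 2190 / 5.269×10⁻¹⁹ = 4.156×10²¹, i.e. 4.156×10²¹/6.022×10²³ = 0.006901 mol.
Photons absorbed: 0.944 × 0.006901 = 0.006515 mol.
Product formed: 0.159 × 0.006515 = 0.001036 mol.
Rate: 0.001036 mol / (148 s × 0.225 L) = 3.1×10⁻⁵ M s⁻¹.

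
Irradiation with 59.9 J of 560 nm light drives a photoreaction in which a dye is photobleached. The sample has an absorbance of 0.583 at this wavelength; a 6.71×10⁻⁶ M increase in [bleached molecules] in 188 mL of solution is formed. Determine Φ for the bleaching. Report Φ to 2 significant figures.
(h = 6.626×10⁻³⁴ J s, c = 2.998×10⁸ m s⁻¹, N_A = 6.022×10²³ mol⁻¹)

Φ = 0.0061

Product: (6.71×10⁻⁶ M)(0.188 L) = 1.261×10⁻⁶ mol.
Photon energy at 560 nm: hc/λ = (6.626×10⁻³⁴)(2.998×10⁸)/(560×10⁻⁹) = 3.547×10⁻¹⁹ J.
Photons incident: 59.9 / 3.547×10⁻¹⁹ = 1.689×10²⁰, i.e. 1.689×10²⁰/6.022×10²³ = 2.805×10⁻⁴ mol.
Fraction absorbed: 1 − 10^(−0.583) = 0.7388.
Photons absorbed: 0.7388 × 2.805×10⁻⁴ = 2.072×10⁻⁴ mol.
Φ = 1.261×10⁻⁶ mol / 2.072×10⁻⁴ mol photons = 0.0061.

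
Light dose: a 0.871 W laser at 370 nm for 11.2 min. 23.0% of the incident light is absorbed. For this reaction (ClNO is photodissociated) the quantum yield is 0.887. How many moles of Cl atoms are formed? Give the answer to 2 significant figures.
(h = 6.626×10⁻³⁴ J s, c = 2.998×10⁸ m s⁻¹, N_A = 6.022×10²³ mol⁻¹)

Photon energy at 370 nm: hc/λ = (6.626×10⁻³⁴)(2.998×10⁸)/(370×10⁻⁹) = 5.369×10⁻¹⁹ J.
Energy delivered: (0.871 W)(672 s) = 585.3 J.
Photons incident: 585.3 / 5.369×10⁻¹⁹ = 1.090×10²¹, i.e. 1.090×10²¹/6.022×10²³ = 0.001810 mol.
Photons absorbed: 0.230 × 0.001810 = 4.163×10⁻⁴ mol.
Product: Φ × n_abs = 0.887 × 4.163×10⁻⁴ = 3.693×10⁻⁴ mol.

3.7×10⁻⁴ mol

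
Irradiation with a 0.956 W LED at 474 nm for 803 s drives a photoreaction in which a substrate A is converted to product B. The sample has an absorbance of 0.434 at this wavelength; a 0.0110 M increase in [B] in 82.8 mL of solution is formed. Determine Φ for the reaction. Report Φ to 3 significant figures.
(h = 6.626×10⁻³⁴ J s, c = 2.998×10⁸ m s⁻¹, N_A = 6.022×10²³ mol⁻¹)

Φ = 0.474

Product: (0.0110 M)(0.0828 L) = 9.108×10⁻⁴ mol.
Photon energy at 474 nm: hc/λ = (6.626×10⁻³⁴)(2.998×10⁸)/(474×10⁻⁹) = 4.191×10⁻¹⁹ J.
Energy delivered: (0.956 W)(803 s) = 767.7 J.
Photons incident: 767.7 / 4.191×10⁻¹⁹ = 1.832×10²¹, i.e. 1.832×10²¹/6.022×10²³ = 0.003042 mol.
Fraction absorbed: 1 − 10^(−0.434) = 0.6319.
Photons absorbed: 0.6319 × 0.003042 = 0.001922 mol.
Φ = 9.108×10⁻⁴ mol / 0.001922 mol photons = 0.474.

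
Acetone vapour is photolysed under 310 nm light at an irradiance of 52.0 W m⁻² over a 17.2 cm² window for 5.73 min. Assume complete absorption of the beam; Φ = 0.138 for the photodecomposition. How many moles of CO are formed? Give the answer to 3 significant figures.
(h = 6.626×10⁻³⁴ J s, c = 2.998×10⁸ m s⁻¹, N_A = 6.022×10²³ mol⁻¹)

1.10×10⁻⁵ mol

Photon energy at 310 nm: hc/λ = (6.626×10⁻³⁴)(2.998×10⁸)/(310×10⁻⁹) = 6.408×10⁻¹⁹ J.
Energy delivered: (52.0 W m⁻²)(17.2×10⁻⁴ m²)(343.8 s) = 30.75 J.
Photons incident: 30.75 / 6.408×10⁻¹⁹ = 4.799×10¹⁹, i.e. 4.799×10¹⁹/6.022×10²³ = 7.969×10⁻⁵ mol.
Product: Φ × n_abs = 0.138 × 7.969×10⁻⁵ = 1.100×10⁻⁵ mol.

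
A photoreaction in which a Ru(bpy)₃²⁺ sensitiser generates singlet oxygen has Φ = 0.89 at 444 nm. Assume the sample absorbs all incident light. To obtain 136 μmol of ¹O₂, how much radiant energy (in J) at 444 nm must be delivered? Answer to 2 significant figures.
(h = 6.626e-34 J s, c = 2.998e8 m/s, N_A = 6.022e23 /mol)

41 J

Product: 136 μmol = 1.36e-4 mol.
Photons that must be absorbed: 1.36e-4 / 0.89 = 1.528e-4 mol.
Photon energy: hc/λ = 4.474e-19 J; per mole, 2.694e5 J mol⁻¹.
Energy required: 1.528e-4 × 2.694e5 = 41 J.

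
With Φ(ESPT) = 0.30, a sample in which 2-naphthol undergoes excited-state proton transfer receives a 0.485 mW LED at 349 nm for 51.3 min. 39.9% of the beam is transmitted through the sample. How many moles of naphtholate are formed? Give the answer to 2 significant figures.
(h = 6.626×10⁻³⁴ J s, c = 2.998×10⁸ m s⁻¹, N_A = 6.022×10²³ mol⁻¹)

7.9×10⁻⁷ mol

Photon energy at 349 nm: hc/λ = (6.626×10⁻³⁴)(2.998×10⁸)/(349×10⁻⁹) = 5.692×10⁻¹⁹ J.
Energy delivered: (0.485 mW)(3078 s) = 1.493 J.
Photons incident: 1.493 / 5.692×10⁻¹⁹ = 2.623×10¹⁸, i.e. 2.623×10¹⁸/6.022×10²³ = 4.356×10⁻⁶ mol.
Fraction absorbed: 1 − 39.9/100 = 0.6010.
Photons absorbed: 0.6010 × 4.356×10⁻⁶ = 2.618×10⁻⁶ mol.
Product: Φ × n_abs = 0.30 × 2.618×10⁻⁶ = 7.854×10⁻⁷ mol.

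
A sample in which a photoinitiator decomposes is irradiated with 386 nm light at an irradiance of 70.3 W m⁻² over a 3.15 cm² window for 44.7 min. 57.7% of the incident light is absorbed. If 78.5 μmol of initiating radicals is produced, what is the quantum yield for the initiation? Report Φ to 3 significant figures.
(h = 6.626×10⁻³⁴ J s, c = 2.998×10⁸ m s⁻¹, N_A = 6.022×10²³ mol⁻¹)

Product: 78.5 μmol = 7.85×10⁻⁵ mol.
Photon energy at 386 nm: hc/λ = (6.626×10⁻³⁴)(2.998×10⁸)/(386×10⁻⁹) = 5.146×10⁻¹⁹ J.
Energy delivered: (70.3 W m⁻²)(3.15×10⁻⁴ m²)(2682 s) = 59.39 J.
Photons incident: 59.39 / 5.146×10⁻¹⁹ = 1.154×10²⁰, i.e. 1.154×10²⁰/6.022×10²³ = 1.916×10⁻⁴ mol.
Photons absorbed: 0.577 × 1.916×10⁻⁴ = 1.106×10⁻⁴ mol.
Φ = 7.85×10⁻⁵ mol / 1.106×10⁻⁴ mol photons = 0.710.

Φ = 0.710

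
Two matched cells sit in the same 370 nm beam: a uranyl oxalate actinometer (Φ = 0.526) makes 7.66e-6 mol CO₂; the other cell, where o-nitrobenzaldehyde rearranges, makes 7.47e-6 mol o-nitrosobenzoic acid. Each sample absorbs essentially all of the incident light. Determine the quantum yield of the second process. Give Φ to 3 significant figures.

Photons absorbed by the actinometer: 7.66e-6 / 0.526 = 1.456e-5 mol.
Φ(unknown) = 7.47e-6 / 1.456e-5 = 0.513.

Φ = 0.513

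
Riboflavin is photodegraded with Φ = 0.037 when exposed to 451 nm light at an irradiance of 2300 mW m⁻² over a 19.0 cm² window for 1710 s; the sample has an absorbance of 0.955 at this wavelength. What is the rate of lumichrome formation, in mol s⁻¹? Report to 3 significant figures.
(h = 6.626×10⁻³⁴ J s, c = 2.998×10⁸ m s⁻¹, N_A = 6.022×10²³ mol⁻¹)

Photon energy at 451 nm: hc/λ = (6.626×10⁻³⁴)(2.998×10⁸)/(451×10⁻⁹) = 4.405×10⁻¹⁹ J.
Energy delivered: (2300 mW m⁻²)(19.0×10⁻⁴ m²)(1710 s) = 7.473 J.
Photons incident: 7.473 / 4.405×10⁻¹⁹ = 1.696×10¹⁹, i.e. 1.696×10¹⁹/6.022×10²³ = 2.816×10⁻⁵ mol.
Fraction absorbed: 1 − 10^(−0.955) = 0.8891.
Photons absorbed: 0.8891 × 2.816×10⁻⁵ = 2.504×10⁻⁵ mol.
Product formed: 0.037 × 2.504×10⁻⁵ = 9.265×10⁻⁷ mol.
Rate: 9.265×10⁻⁷ / 1710 s = 5.42×10⁻¹⁰ mol s⁻¹.

5.42×10⁻¹⁰ mol s⁻¹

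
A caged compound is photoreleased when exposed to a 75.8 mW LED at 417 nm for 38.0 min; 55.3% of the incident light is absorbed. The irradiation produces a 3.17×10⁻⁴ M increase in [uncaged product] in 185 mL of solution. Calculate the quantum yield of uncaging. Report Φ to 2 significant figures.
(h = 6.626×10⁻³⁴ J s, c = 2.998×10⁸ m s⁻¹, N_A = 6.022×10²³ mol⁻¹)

Product: (3.17×10⁻⁴ M)(0.185 L) = 5.865×10⁻⁵ mol.
Photon energy at 417 nm: hc/λ = (6.626×10⁻³⁴)(2.998×10⁸)/(417×10⁻⁹) = 4.764×10⁻¹⁹ J.
Energy delivered: (75.8 mW)(2280 s) = 172.8 J.
Photons incident: 172.8 / 4.764×10⁻¹⁹ = 3.627×10²⁰, i.e. 3.627×10²⁰/6.022×10²³ = 6.023×10⁻⁴ mol.
Photons absorbed: 0.553 × 6.023×10⁻⁴ = 3.331×10⁻⁴ mol.
Φ = 5.865×10⁻⁵ mol / 3.331×10⁻⁴ mol photons = 0.18.

Φ = 0.18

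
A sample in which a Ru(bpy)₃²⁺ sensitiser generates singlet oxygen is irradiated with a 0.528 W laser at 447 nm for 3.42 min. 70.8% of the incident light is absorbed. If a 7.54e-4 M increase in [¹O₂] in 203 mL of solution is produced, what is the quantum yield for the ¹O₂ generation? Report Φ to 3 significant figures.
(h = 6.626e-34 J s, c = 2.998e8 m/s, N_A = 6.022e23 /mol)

Φ = 0.534

Product: (7.54e-4 M)(0.203 L) = 1.531e-4 mol.
Photon energy at 447 nm: hc/λ = (6.626e-34)(2.998e8)/(447e-9) = 4.444e-19 J.
Energy delivered: (0.528 W)(205.2 s) = 108.3 J.
Photons incident: 108.3 / 4.444e-19 = 2.437e20, i.e. 2.437e20/6.022e23 = 4.047e-4 mol.
Photons absorbed: 0.708 × 4.047e-4 = 2.865e-4 mol.
Φ = 1.531e-4 mol / 2.865e-4 mol photons = 0.534.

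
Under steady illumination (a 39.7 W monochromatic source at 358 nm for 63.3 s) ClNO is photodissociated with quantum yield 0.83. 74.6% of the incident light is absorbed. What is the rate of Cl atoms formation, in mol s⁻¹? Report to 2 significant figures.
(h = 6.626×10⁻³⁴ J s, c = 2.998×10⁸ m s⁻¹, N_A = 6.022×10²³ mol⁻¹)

7.4×10⁻⁵ mol s⁻¹

Photon energy at 358 nm: hc/λ = (6.626×10⁻³⁴)(2.998×10⁸)/(358×10⁻⁹) = 5.549×10⁻¹⁹ J.
Energy delivered: (39.7 W)(63.3 s) = 2513 J.
Photons incident: 2513 / 5.549×10⁻¹⁹ = 4.529×10²¹, i.e. 4.529×10²¹/6.022×10²³ = 0.007521 mol.
Photons absorbed: 0.746 × 0.007521 = 0.005611 mol.
Product formed: 0.83 × 0.005611 = 0.004657 mol.
Rate: 0.004657 / 63.3 s = 7.4×10⁻⁵ mol s⁻¹.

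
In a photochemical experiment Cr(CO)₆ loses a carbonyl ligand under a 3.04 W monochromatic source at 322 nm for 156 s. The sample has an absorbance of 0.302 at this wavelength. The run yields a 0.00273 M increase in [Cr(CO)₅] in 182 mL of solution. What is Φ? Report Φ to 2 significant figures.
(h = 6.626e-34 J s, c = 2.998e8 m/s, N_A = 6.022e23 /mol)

Φ = 0.78

Product: (0.00273 M)(0.182 L) = 4.969e-4 mol.
Photon energy at 322 nm: hc/λ = (6.626e-34)(2.998e8)/(322e-9) = 6.169e-19 J.
Energy delivered: (3.04 W)(156 s) = 474.2 J.
Photons incident: 474.2 / 6.169e-19 = 7.687e20, i.e. 7.687e20/6.022e23 = 0.001276 mol.
Fraction absorbed: 1 − 10^(−0.302) = 0.5011.
Photons absorbed: 0.5011 × 0.001276 = 6.394e-4 mol.
Φ = 4.969e-4 mol / 6.394e-4 mol photons = 0.78.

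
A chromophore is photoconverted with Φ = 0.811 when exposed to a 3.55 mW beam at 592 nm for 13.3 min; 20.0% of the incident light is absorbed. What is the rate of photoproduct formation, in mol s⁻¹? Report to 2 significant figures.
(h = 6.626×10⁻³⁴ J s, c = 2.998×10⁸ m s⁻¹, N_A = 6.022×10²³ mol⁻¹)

Photon energy at 592 nm: hc/λ = (6.626×10⁻³⁴)(2.998×10⁸)/(592×10⁻⁹) = 3.356×10⁻¹⁹ J.
Energy delivered: (3.55 mW)(798 s) = 2.833 J.
Photons incident: 2.833 / 3.356×10⁻¹⁹ = 8.442×10¹⁸, i.e. 8.442×10¹⁸/6.022×10²³ = 1.402×10⁻⁵ mol.
Photons absorbed: 0.200 × 1.402×10⁻⁵ = 2.804×10⁻⁶ mol.
Product formed: 0.811 × 2.804×10⁻⁶ = 2.274×10⁻⁶ mol.
Rate: 2.274×10⁻⁶ / 798 s = 2.8×10⁻⁹ mol s⁻¹.

2.8×10⁻⁹ mol s⁻¹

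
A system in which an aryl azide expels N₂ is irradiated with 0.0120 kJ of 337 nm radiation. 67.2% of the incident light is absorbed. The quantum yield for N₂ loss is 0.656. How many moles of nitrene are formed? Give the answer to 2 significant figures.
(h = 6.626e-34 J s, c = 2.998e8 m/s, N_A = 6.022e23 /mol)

1.5e-5 mol

Photon energy at 337 nm: hc/λ = (6.626e-34)(2.998e8)/(337e-9) = 5.895e-19 J.
Incident energy: 0.0120 kJ = 12.0 J.
Photons incident: 12.0 / 5.895e-19 = 2.036e19, i.e. 2.036e19/6.022e23 = 3.381e-5 mol.
Photons absorbed: 0.672 × 3.381e-5 = 2.272e-5 mol.
Product: Φ × n_abs = 0.656 × 2.272e-5 = 1.490e-5 mol.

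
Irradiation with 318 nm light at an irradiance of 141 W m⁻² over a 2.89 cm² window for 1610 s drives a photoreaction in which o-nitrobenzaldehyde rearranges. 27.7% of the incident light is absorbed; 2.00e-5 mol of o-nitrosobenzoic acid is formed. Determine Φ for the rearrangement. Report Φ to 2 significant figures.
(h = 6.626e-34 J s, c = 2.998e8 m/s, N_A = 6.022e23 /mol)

Photon energy at 318 nm: hc/λ = (6.626e-34)(2.998e8)/(318e-9) = 6.247e-19 J.
Energy delivered: (141 W m⁻²)(2.89e-4 m²)(1610 s) = 65.61 J.
Photons incident: 65.61 / 6.247e-19 = 1.050e20, i.e. 1.050e20/6.022e23 = 1.744e-4 mol.
Photons absorbed: 0.277 × 1.744e-4 = 4.831e-5 mol.
Φ = 2.00e-5 mol / 4.831e-5 mol photons = 0.41.

Φ = 0.41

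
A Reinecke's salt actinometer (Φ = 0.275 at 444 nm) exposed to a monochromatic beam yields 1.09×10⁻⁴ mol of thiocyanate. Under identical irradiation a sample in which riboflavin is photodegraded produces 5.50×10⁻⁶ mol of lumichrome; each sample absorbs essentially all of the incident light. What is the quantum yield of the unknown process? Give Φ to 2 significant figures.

Photons absorbed by the actinometer: 1.09×10⁻⁴ / 0.275 = 3.964×10⁻⁴ mol.
Φ(unknown) = 5.50×10⁻⁶ / 3.964×10⁻⁴ = 0.014.

Φ = 0.014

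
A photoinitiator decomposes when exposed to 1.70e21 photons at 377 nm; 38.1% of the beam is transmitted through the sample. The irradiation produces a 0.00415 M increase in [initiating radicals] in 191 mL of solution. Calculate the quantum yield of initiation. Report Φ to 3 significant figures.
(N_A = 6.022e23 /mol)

Product: (0.00415 M)(0.191 L) = 7.927e-4 mol.
Moles of photons: 1.70e21 / 6.022e23 = 0.002823 mol.
Fraction absorbed: 1 − 38.1/100 = 0.6190.
Photons absorbed: 0.6190 × 0.002823 = 0.001747 mol.
Φ = 7.927e-4 mol / 0.001747 mol photons = 0.454.

Φ = 0.454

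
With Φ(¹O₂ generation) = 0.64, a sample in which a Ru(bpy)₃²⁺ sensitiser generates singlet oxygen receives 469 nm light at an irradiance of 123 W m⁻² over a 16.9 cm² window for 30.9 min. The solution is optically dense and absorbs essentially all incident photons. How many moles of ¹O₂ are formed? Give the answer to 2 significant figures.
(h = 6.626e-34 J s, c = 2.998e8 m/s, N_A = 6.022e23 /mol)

Photon energy at 469 nm: hc/λ = (6.626e-34)(2.998e8)/(469e-9) = 4.236e-19 J.
Energy delivered: (123 W m⁻²)(16.9e-4 m²)(1854 s) = 385.4 J.
Photons incident: 385.4 / 4.236e-19 = 9.098e20, i.e. 9.098e20/6.022e23 = 0.001511 mol.
Product: Φ × n_abs = 0.64 × 0.001511 = 9.670e-4 mol.

9.7e-4 mol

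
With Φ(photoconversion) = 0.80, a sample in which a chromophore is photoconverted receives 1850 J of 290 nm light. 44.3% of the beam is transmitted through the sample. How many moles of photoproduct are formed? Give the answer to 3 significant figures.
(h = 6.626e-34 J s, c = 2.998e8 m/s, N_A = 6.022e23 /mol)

Photon energy at 290 nm: hc/λ = (6.626e-34)(2.998e8)/(290e-9) = 6.850e-19 J.
Photons incident: 1850 / 6.850e-19 = 2.701e21, i.e. 2.701e21/6.022e23 = 0.004485 mol.
Fraction absorbed: 1 − 44.3/100 = 0.5570.
Photons absorbed: 0.5570 × 0.004485 = 0.002498 mol.
Product: Φ × n_abs = 0.80 × 0.002498 = 0.001998 mol.

0.00200 mol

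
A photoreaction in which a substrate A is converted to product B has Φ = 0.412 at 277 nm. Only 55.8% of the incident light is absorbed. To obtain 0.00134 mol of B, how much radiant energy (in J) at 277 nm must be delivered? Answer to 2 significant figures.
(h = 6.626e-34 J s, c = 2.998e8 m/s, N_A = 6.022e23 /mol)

2500 J

Photons that must be absorbed: 0.00134 / 0.412 = 0.003252 mol.
Incident photons needed: 0.003252 / 0.558 = 0.005828 mol.
Photon energy: hc/λ = 7.171e-19 J; per mole, 4.318e5 J mol⁻¹.
Energy required: 0.005828 × 4.318e5 = 2500 J.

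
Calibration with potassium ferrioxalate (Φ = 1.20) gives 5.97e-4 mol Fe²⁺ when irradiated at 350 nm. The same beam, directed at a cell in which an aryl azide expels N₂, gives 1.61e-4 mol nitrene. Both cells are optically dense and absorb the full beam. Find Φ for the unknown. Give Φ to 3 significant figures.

Φ = 0.324

Photons absorbed by the actinometer: 5.97e-4 / 1.20 = 4.975e-4 mol.
Φ(unknown) = 1.61e-4 / 4.975e-4 = 0.324.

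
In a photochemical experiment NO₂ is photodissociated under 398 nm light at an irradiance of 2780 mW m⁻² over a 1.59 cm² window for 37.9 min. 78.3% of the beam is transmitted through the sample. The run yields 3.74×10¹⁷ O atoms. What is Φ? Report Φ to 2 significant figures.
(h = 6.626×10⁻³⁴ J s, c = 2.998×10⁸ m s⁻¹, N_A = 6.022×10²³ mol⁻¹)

Product: 3.74×10¹⁷ / 6.022×10²³ = 6.211×10⁻⁷ mol.
Photon energy at 398 nm: hc/λ = (6.626×10⁻³⁴)(2.998×10⁸)/(398×10⁻⁹) = 4.991×10⁻¹⁹ J.
Energy delivered: (2780 mW m⁻²)(1.59×10⁻⁴ m²)(2274 s) = 1.005 J.
Photons incident: 1.005 / 4.991×10⁻¹⁹ = 2.014×10¹⁸, i.e. 2.014×10¹⁸/6.022×10²³ = 3.344×10⁻⁶ mol.
Fraction absorbed: 1 − 78.3/100 = 0.2170.
Photons absorbed: 0.2170 × 3.344×10⁻⁶ = 7.256×10⁻⁷ mol.
Φ = 6.211×10⁻⁷ mol / 7.256×10⁻⁷ mol photons = 0.86.

Φ = 0.86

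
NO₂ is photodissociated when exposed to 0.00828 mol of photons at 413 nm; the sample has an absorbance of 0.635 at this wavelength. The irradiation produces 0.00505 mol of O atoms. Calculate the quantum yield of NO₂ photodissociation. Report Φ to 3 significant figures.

Fraction absorbed: 1 − 10^(−0.635) = 0.7683.
Photons absorbed: 0.7683 × 0.00828 = 0.006362 mol.
Φ = 0.00505 mol / 0.006362 mol photons = 0.794.

Φ = 0.794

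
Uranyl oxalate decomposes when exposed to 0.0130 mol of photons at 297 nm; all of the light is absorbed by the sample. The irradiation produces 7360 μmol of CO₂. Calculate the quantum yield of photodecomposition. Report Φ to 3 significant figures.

Φ = 0.566

Product: 7360 μmol = 0.00736 mol.
Φ = 0.00736 mol / 0.0130 mol photons = 0.566.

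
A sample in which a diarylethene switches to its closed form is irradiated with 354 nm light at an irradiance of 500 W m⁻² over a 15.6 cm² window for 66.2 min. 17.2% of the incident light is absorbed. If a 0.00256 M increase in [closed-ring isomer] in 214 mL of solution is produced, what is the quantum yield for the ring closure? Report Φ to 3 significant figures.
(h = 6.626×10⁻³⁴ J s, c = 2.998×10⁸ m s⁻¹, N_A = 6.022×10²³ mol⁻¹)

Φ = 0.347

Product: (0.00256 M)(0.214 L) = 5.478×10⁻⁴ mol.
Photon energy at 354 nm: hc/λ = (6.626×10⁻³⁴)(2.998×10⁸)/(354×10⁻⁹) = 5.612×10⁻¹⁹ J.
Energy delivered: (500 W m⁻²)(15.6×10⁻⁴ m²)(3972 s) = 3098 J.
Photons incident: 3098 / 5.612×10⁻¹⁹ = 5.520×10²¹, i.e. 5.520×10²¹/6.022×10²³ = 0.009166 mol.
Photons absorbed: 0.172 × 0.009166 = 0.001577 mol.
Φ = 5.478×10⁻⁴ mol / 0.001577 mol photons = 0.347.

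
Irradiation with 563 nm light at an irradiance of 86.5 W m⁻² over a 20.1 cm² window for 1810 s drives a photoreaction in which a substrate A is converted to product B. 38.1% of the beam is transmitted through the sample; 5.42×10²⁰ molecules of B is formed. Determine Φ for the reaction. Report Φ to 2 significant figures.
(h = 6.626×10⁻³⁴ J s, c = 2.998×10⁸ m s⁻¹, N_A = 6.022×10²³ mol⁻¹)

Product: 5.42×10²⁰ / 6.022×10²³ = 9.000×10⁻⁴ mol.
Photon energy at 563 nm: hc/λ = (6.626×10⁻³⁴)(2.998×10⁸)/(563×10⁻⁹) = 3.528×10⁻¹⁹ J.
Energy delivered: (86.5 W m⁻²)(20.1×10⁻⁴ m²)(1810 s) = 314.7 J.
Photons incident: 314.7 / 3.528×10⁻¹⁹ = 8.920×10²⁰, i.e. 8.920×10²⁰/6.022×10²³ = 0.001481 mol.
Fraction absorbed: 1 − 38.1/100 = 0.6190.
Photons absorbed: 0.6190 × 0.001481 = 9.167×10⁻⁴ mol.
Φ = 9.000×10⁻⁴ mol / 9.167×10⁻⁴ mol photons = 0.98.

Φ = 0.98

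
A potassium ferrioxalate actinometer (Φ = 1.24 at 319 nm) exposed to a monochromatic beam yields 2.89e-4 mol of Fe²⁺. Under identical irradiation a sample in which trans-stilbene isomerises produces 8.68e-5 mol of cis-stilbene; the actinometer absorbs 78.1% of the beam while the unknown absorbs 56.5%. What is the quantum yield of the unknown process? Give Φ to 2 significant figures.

Photons absorbed by the actinometer: 2.89e-4 / 1.24 = 2.331e-4 mol.
Incident flux: 2.331e-4 / 0.781 = 2.985e-4 einstein.
Absorbed by unknown: 0.565 × 2.985e-4 = 1.687e-4 mol.
Φ(unknown) = 8.68e-5 / 1.687e-4 = 0.51.

Φ = 0.51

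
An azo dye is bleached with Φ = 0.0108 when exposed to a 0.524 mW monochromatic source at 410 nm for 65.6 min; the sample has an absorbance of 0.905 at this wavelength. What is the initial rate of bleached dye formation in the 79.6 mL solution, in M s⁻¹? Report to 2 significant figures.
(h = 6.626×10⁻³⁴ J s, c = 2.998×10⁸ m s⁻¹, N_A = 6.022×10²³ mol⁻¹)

Photon energy at 410 nm: hc/λ = (6.626×10⁻³⁴)(2.998×10⁸)/(410×10⁻⁹) = 4.845×10⁻¹⁹ J.
Energy delivered: (0.524 mW)(3936 s) = 2.062 J.
Photons incident: 2.062 / 4.845×10⁻¹⁹ = 4.256×10¹⁸, i.e. 4.256×10¹⁸/6.022×10²³ = 7.067×10⁻⁶ mol.
Fraction absorbed: 1 − 10^(−0.905) = 0.8755.
Photons absorbed: 0.8755 × 7.067×10⁻⁶ = 6.187×10⁻⁶ mol.
Product formed: 0.0108 × 6.187×10⁻⁶ = 6.682×10⁻⁸ mol.
Rate: 6.682×10⁻⁸ mol / (3936 s × 0.0796 L) = 2.1×10⁻¹⁰ M s⁻¹.

2.1×10⁻¹⁰ M s⁻¹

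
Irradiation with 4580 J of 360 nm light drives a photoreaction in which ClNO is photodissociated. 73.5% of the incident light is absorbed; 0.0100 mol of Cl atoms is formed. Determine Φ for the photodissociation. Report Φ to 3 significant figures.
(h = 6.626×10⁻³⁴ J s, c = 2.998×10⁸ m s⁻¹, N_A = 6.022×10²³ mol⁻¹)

Φ = 0.987

Photon energy at 360 nm: hc/λ = (6.626×10⁻³⁴)(2.998×10⁸)/(360×10⁻⁹) = 5.518×10⁻¹⁹ J.
Photons incident: 4580 / 5.518×10⁻¹⁹ = 8.300×10²¹, i.e. 8.300×10²¹/6.022×10²³ = 0.01378 mol.
Photons absorbed: 0.735 × 0.01378 = 0.01013 mol.
Φ = 0.0100 mol / 0.01013 mol photons = 0.987.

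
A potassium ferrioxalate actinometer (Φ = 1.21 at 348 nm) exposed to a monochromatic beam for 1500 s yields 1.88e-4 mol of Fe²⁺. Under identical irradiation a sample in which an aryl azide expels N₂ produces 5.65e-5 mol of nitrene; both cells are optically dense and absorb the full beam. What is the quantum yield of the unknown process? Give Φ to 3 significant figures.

Φ = 0.364

Photons absorbed by the actinometer: 1.88e-4 / 1.21 = 1.554e-4 mol.
Φ(unknown) = 5.65e-5 / 1.554e-4 = 0.364.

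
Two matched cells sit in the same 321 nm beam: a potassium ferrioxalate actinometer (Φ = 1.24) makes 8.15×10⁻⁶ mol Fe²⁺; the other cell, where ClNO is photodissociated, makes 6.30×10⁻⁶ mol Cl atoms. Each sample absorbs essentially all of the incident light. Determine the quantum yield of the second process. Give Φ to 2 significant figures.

Photons absorbed by the actinometer: 8.15×10⁻⁶ / 1.24 = 6.573×10⁻⁶ mol.
Φ(unknown) = 6.30×10⁻⁶ / 6.573×10⁻⁶ = 0.96.

Φ = 0.96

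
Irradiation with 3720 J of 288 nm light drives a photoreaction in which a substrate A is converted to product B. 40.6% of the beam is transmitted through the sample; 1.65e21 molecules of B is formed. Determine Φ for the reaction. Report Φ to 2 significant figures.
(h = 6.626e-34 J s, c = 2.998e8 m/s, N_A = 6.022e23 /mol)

Product: 1.65e21 / 6.022e23 = 0.002740 mol.
Photon energy at 288 nm: hc/λ = (6.626e-34)(2.998e8)/(288e-9) = 6.897e-19 J.
Photons incident: 3720 / 6.897e-19 = 5.394e21, i.e. 5.394e21/6.022e23 = 0.008957 mol.
Fraction absorbed: 1 − 40.6/100 = 0.5940.
Photons absorbed: 0.5940 × 0.008957 = 0.005320 mol.
Φ = 0.002740 mol / 0.005320 mol photons = 0.52.

Φ = 0.52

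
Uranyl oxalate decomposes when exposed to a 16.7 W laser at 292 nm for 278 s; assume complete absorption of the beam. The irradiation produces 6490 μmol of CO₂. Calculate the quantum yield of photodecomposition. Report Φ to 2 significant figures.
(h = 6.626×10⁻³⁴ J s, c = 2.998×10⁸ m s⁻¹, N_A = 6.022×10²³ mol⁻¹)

Φ = 0.57

Product: 6490 μmol = 0.00649 mol.
Photon energy at 292 nm: hc/λ = (6.626×10⁻³⁴)(2.998×10⁸)/(292×10⁻⁹) = 6.803×10⁻¹⁹ J.
Energy delivered: (16.7 W)(278 s) = 4643 J.
Photons incident: 4643 / 6.803×10⁻¹⁹ = 6.825×10²¹, i.e. 6.825×10²¹/6.022×10²³ = 0.01133 mol.
Φ = 0.00649 mol / 0.01133 mol photons = 0.57.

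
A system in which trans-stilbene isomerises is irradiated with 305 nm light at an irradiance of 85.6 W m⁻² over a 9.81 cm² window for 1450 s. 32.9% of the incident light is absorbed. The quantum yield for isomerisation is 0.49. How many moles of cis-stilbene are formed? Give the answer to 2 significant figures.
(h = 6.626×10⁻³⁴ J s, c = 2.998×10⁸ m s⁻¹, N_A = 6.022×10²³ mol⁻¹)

5.0×10⁻⁵ mol

Photon energy at 305 nm: hc/λ = (6.626×10⁻³⁴)(2.998×10⁸)/(305×10⁻⁹) = 6.513×10⁻¹⁹ J.
Energy delivered: (85.6 W m⁻²)(9.81×10⁻⁴ m²)(1450 s) = 121.8 J.
Photons incident: 121.8 / 6.513×10⁻¹⁹ = 1.870×10²⁰, i.e. 1.870×10²⁰/6.022×10²³ = 3.105×10⁻⁴ mol.
Photons absorbed: 0.329 × 3.105×10⁻⁴ = 1.022×10⁻⁴ mol.
Product: Φ × n_abs = 0.49 × 1.022×10⁻⁴ = 5.008×10⁻⁵ mol.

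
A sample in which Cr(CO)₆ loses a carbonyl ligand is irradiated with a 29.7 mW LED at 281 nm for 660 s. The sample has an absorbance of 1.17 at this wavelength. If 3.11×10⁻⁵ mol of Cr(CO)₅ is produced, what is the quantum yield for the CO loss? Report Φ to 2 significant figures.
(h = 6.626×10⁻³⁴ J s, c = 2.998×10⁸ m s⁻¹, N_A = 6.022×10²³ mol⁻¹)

Φ = 0.72

Photon energy at 281 nm: hc/λ = (6.626×10⁻³⁴)(2.998×10⁸)/(281×10⁻⁹) = 7.069×10⁻¹⁹ J.
Energy delivered: (29.7 mW)(660 s) = 19.60 J.
Photons incident: 19.60 / 7.069×10⁻¹⁹ = 2.773×10¹⁹, i.e. 2.773×10¹⁹/6.022×10²³ = 4.605×10⁻⁵ mol.
Fraction absorbed: 1 − 10^(−1.17) = 0.9324.
Photons absorbed: 0.9324 × 4.605×10⁻⁵ = 4.294×10⁻⁵ mol.
Φ = 3.11×10⁻⁵ mol / 4.294×10⁻⁵ mol photons = 0.72.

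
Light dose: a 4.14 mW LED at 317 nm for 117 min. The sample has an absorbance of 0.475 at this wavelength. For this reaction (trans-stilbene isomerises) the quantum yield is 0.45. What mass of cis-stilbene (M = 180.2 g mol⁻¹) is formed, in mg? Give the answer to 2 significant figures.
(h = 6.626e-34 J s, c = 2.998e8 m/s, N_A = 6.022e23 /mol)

4.2 mg

Photon energy at 317 nm: hc/λ = (6.626e-34)(2.998e8)/(317e-9) = 6.266e-19 J.
Energy delivered: (4.14 mW)(7020 s) = 29.06 J.
Photons incident: 29.06 / 6.266e-19 = 4.638e19, i.e. 4.638e19/6.022e23 = 7.702e-5 mol.
Fraction absorbed: 1 − 10^(−0.475) = 0.6650.
Photons absorbed: 0.6650 × 7.702e-5 = 5.122e-5 mol.
Product: Φ × n_abs = 0.45 × 5.122e-5 = 2.305e-5 mol.
Mass: 2.305e-5 × 180.2 = 0.004154 g = 4.2 mg.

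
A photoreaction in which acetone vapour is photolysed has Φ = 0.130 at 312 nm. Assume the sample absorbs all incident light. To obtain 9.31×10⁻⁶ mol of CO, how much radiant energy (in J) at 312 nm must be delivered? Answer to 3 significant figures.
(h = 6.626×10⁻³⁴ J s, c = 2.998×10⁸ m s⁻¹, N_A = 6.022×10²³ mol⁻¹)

Photons that must be absorbed: 9.31×10⁻⁶ / 0.130 = 7.162×10⁻⁵ mol.
Photon energy: hc/λ = 6.367×10⁻¹⁹ J; per mole, 3.834×10⁵ J mol⁻¹.
Energy required: 7.162×10⁻⁵ × 3.834×10⁵ = 27.5 J.

27.5 J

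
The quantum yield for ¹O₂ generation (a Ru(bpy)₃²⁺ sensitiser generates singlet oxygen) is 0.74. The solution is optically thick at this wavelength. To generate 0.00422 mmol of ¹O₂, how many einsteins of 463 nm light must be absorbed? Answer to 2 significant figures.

5.7e-6 einstein

Product: 0.00422 mmol = 4.22e-6 mol.
Photons that must be absorbed: 4.22e-6 / 0.74 = 5.703e-6 mol.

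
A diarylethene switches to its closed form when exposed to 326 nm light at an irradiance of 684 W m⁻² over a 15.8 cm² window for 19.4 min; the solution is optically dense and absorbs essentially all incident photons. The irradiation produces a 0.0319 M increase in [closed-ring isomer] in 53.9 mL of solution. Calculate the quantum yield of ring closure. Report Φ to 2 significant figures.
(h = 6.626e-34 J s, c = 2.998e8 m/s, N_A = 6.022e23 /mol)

Product: (0.0319 M)(0.0539 L) = 0.001719 mol.
Photon energy at 326 nm: hc/λ = (6.626e-34)(2.998e8)/(326e-9) = 6.093e-19 J.
Energy delivered: (684 W m⁻²)(15.8e-4 m²)(1164 s) = 1258 J.
Photons incident: 1258 / 6.093e-19 = 2.065e21, i.e. 2.065e21/6.022e23 = 0.003429 mol.
Φ = 0.001719 mol / 0.003429 mol photons = 0.50.

Φ = 0.50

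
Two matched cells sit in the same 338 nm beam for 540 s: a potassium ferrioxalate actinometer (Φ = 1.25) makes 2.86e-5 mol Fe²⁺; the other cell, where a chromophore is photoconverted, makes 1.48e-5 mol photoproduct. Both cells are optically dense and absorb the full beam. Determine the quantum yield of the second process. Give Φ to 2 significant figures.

Φ = 0.65

Photons absorbed by the actinometer: 2.86e-5 / 1.25 = 2.288e-5 mol.
Φ(unknown) = 1.48e-5 / 2.288e-5 = 0.65.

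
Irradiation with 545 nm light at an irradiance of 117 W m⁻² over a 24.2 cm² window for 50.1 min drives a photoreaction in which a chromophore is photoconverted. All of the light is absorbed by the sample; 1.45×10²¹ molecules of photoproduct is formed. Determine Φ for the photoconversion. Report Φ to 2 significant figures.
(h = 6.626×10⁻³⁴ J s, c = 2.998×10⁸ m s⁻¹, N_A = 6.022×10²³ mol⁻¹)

Φ = 0.62

Product: 1.45×10²¹ / 6.022×10²³ = 0.002408 mol.
Photon energy at 545 nm: hc/λ = (6.626×10⁻³⁴)(2.998×10⁸)/(545×10⁻⁹) = 3.645×10⁻¹⁹ J.
Energy delivered: (117 W m⁻²)(24.2×10⁻⁴ m²)(3006 s) = 851.1 J.
Photons incident: 851.1 / 3.645×10⁻¹⁹ = 2.335×10²¹, i.e. 2.335×10²¹/6.022×10²³ = 0.003877 mol.
Φ = 0.002408 mol / 0.003877 mol photons = 0.62.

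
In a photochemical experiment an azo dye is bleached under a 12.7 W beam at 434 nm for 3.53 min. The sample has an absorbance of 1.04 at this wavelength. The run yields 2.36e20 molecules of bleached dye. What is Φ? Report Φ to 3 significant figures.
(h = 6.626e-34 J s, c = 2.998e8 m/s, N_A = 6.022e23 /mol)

Φ = 0.0442

Product: 2.36e20 / 6.022e23 = 3.919e-4 mol.
Photon energy at 434 nm: hc/λ = (6.626e-34)(2.998e8)/(434e-9) = 4.577e-19 J.
Energy delivered: (12.7 W)(211.8 s) = 2690 J.
Photons incident: 2690 / 4.577e-19 = 5.877e21, i.e. 5.877e21/6.022e23 = 0.009759 mol.
Fraction absorbed: 1 − 10^(−1.04) = 0.9088.
Photons absorbed: 0.9088 × 0.009759 = 0.008869 mol.
Φ = 3.919e-4 mol / 0.008869 mol photons = 0.0442.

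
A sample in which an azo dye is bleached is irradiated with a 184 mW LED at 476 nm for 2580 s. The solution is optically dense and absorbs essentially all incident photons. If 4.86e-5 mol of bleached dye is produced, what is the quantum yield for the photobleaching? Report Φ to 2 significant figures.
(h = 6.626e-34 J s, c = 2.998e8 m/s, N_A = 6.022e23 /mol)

Photon energy at 476 nm: hc/λ = (6.626e-34)(2.998e8)/(476e-9) = 4.173e-19 J.
Energy delivered: (184 mW)(2580 s) = 474.7 J.
Photons incident: 474.7 / 4.173e-19 = 1.138e21, i.e. 1.138e21/6.022e23 = 0.001890 mol.
Φ = 4.86e-5 mol / 0.001890 mol photons = 0.026.

Φ = 0.026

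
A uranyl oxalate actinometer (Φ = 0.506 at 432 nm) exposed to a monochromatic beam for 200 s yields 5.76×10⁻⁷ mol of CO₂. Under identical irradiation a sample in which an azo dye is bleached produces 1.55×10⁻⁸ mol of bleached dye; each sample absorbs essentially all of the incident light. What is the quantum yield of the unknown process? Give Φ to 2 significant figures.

Φ = 0.014

Photons absorbed by the actinometer: 5.76×10⁻⁷ / 0.506 = 1.138×10⁻⁶ mol.
Φ(unknown) = 1.55×10⁻⁸ / 1.138×10⁻⁶ = 0.014.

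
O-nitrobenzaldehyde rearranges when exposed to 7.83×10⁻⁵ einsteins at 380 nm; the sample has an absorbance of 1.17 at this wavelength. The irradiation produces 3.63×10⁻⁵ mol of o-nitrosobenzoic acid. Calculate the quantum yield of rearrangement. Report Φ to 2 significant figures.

Fraction absorbed: 1 − 10^(−1.17) = 0.9324.
Photons absorbed: 0.9324 × 7.83×10⁻⁵ = 7.301×10⁻⁵ mol.
Φ = 3.63×10⁻⁵ mol / 7.301×10⁻⁵ mol photons = 0.50.

Φ = 0.50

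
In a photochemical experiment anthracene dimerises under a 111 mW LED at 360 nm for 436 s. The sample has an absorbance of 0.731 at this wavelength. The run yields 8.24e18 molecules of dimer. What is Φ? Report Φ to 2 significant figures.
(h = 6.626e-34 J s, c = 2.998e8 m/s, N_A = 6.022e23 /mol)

Φ = 0.12

Product: 8.24e18 / 6.022e23 = 1.368e-5 mol.
Photon energy at 360 nm: hc/λ = (6.626e-34)(2.998e8)/(360e-9) = 5.518e-19 J.
Energy delivered: (111 mW)(436 s) = 48.40 J.
Photons incident: 48.40 / 5.518e-19 = 8.771e19, i.e. 8.771e19/6.022e23 = 1.456e-4 mol.
Fraction absorbed: 1 − 10^(−0.731) = 0.8142.
Photons absorbed: 0.8142 × 1.456e-4 = 1.185e-4 mol.
Φ = 1.368e-5 mol / 1.185e-4 mol photons = 0.12.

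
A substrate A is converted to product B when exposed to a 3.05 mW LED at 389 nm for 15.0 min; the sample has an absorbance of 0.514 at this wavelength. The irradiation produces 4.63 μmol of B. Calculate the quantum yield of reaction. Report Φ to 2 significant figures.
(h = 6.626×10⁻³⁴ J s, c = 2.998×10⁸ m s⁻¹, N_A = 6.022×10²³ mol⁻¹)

Φ = 0.75

Product: 4.63 μmol = 4.63×10⁻⁶ mol.
Photon energy at 389 nm: hc/λ = (6.626×10⁻³⁴)(2.998×10⁸)/(389×10⁻⁹) = 5.107×10⁻¹⁹ J.
Energy delivered: (3.05 mW)(900 s) = 2.745 J.
Photons incident: 2.745 / 5.107×10⁻¹⁹ = 5.375×10¹⁸, i.e. 5.375×10¹⁸/6.022×10²³ = 8.926×10⁻⁶ mol.
Fraction absorbed: 1 − 10^(−0.514) = 0.6938.
Photons absorbed: 0.6938 × 8.926×10⁻⁶ = 6.193×10⁻⁶ mol.
Φ = 4.63×10⁻⁶ mol / 6.193×10⁻⁶ mol photons = 0.75.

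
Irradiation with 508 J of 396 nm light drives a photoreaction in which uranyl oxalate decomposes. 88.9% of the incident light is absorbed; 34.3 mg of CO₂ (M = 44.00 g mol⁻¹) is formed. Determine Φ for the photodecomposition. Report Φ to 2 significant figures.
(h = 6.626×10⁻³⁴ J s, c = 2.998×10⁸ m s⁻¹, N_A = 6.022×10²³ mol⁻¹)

Product: 34.3 mg / 44.00 g mol⁻¹ = 7.795×10⁻⁴ mol.
Photon energy at 396 nm: hc/λ = (6.626×10⁻³⁴)(2.998×10⁸)/(396×10⁻⁹) = 5.016×10⁻¹⁹ J.
Photons incident: 508 / 5.016×10⁻¹⁹ = 1.013×10²¹, i.e. 1.013×10²¹/6.022×10²³ = 0.001682 mol.
Photons absorbed: 0.889 × 0.001682 = 0.001495 mol.
Φ = 7.795×10⁻⁴ mol / 0.001495 mol photons = 0.52.

Φ = 0.52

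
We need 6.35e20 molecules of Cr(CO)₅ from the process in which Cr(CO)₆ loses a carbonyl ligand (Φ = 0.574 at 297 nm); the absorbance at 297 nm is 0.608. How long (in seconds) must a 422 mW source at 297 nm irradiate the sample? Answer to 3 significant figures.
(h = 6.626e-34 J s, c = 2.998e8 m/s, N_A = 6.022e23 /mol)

Product: 6.35e20 / 6.022e23 = 0.001054 mol.
Photons that must be absorbed: 0.001054 / 0.574 = 0.001836 mol.
Fraction absorbed: 1 − 10^(−0.608) = 0.7534.
Incident photons needed: 0.001836 / 0.7534 = 0.002437 mol.
Photon energy: hc/λ = 6.688e-19 J; per mole, 4.028e5 J mol⁻¹.
Energy required: 0.002437 × 4.028e5 = 981.6 J.
Time: 981.6 J / 0.422 W = 2330 s.

t ≈ 2330 s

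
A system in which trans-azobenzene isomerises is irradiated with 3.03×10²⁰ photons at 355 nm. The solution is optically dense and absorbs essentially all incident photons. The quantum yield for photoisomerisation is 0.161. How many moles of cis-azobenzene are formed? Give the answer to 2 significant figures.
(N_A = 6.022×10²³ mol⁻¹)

Moles of photons: 3.03×10²⁰ / 6.022×10²³ = 5.032×10⁻⁴ mol.
Product: Φ × n_abs = 0.161 × 5.032×10⁻⁴ = 8.102×10⁻⁵ mol.

8.1×10⁻⁵ mol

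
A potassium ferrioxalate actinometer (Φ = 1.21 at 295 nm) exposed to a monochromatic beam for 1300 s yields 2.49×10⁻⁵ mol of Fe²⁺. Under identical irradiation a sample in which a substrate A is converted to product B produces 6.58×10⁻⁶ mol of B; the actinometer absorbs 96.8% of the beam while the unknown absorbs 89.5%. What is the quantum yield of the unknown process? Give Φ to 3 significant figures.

Φ = 0.346

Photons absorbed by the actinometer: 2.49×10⁻⁵ / 1.21 = 2.058×10⁻⁵ mol.
Incident flux: 2.058×10⁻⁵ / 0.968 = 2.126×10⁻⁵ einstein.
Absorbed by unknown: 0.895 × 2.126×10⁻⁵ = 1.903×10⁻⁵ mol.
Φ(unknown) = 6.58×10⁻⁶ / 1.903×10⁻⁵ = 0.346.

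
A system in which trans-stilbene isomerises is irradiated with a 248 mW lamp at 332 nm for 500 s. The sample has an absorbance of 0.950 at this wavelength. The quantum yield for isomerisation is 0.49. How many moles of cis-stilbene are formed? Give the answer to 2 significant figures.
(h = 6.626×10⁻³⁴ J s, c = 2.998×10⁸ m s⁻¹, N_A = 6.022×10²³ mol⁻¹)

Photon energy at 332 nm: hc/λ = (6.626×10⁻³⁴)(2.998×10⁸)/(332×10⁻⁹) = 5.983×10⁻¹⁹ J.
Energy delivered: (248 mW)(500 s) = 124.0 J.
Photons incident: 124.0 / 5.983×10⁻¹⁹ = 2.073×10²⁰, i.e. 2.073×10²⁰/6.022×10²³ = 3.442×10⁻⁴ mol.
Fraction absorbed: 1 − 10^(−0.950) = 0.8878.
Photons absorbed: 0.8878 × 3.442×10⁻⁴ = 3.056×10⁻⁴ mol.
Product: Φ × n_abs = 0.49 × 3.056×10⁻⁴ = 1.497×10⁻⁴ mol.

1.5×10⁻⁴ mol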